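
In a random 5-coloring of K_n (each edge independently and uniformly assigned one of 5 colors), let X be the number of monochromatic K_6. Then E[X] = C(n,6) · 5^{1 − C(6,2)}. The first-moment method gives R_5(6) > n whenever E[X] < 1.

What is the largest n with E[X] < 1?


We need C(n, 6) · 5^{1 − 15} < 1, i.e. C(n, 6) < 5^{15 − 1} = 6103515625.
Check values of n near the boundary:
  n = 129: C(129, 6) = 5688177600; 5688177600 < 6103515625? YES
  n = 130: C(130, 6) = 5963412000; 5963412000 < 6103515625? YES
  n = 131: C(131, 6) = 6249655776; 6249655776 < 6103515625? NO
  n = 132: C(132, 6) = 6547258432; 6547258432 < 6103515625? NO
  n = 133: C(133, 6) = 6856577728; 6856577728 < 6103515625? NO
The largest n with C(n, 6) < 6103515625 is n = 130 (where E[X] = 47707296/48828125 ≈ 0.9770). Hence R_5(6) > 130, i.e. R_5(6) ≥ 131.

Largest n = 130; hence R_5(6) > 130.


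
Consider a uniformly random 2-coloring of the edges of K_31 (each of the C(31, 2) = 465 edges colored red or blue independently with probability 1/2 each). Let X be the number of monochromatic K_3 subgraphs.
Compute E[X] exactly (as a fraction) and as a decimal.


Let X = Σ_S X_S over the C(31, 3) = 4495 subsets S of size 3, where X_S = 1 if the K_3 on S is monochromatic.
For a fixed S, the K_3 on S has C(3, 2) = 3 edges. P[all 3 edges red] = (1/2)^3, and likewise for blue, so P[monochromatic] = 2·(1/2)^3 = 2^{1 − 3} = 1/4.
Summing: E[X] = C(31, 3) · 2^{1 − 3} = 4495 · 1/4 = 4495/4.
Numerically: E[X] ≈ 1123.750000.

E[X] = C(31,3)·2^(1−C(3,2)) = 4495/4 ≈ 1123.750000.


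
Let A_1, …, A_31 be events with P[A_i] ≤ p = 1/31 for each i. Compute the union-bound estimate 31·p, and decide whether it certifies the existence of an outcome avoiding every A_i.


Union bound: P[∪_{i=1}^{31} A_i] ≤ Σ_i P[A_i] ≤ 31·p = 31·(1/31) = 1.
Numerically: 1 ≈ 1.0000.
Is 1 < 1? NO.
Since the bound 1 is ≥ 1, the union bound is uninformative here; it does NOT by itself certify existence.

31·p = 1 ≈ 1.0000; existence NOT certified by the union bound.


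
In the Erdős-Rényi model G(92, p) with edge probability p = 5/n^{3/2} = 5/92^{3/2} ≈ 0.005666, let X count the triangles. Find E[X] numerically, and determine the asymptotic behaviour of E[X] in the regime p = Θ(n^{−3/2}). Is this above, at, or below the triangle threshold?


Number of potential triangles: C(92, 3) = 125580.
Each occurs with probability p³ ≈ (0.005666)³ ≈ 1.819134e-07.
By linearity: E[X] = C(92, 3)·p³ ≈ 125580 · 1.819134e-07 ≈ 0.0228.
Since α = 3/2 > 1, p = c/n^{3/2} = o(1/n) is below the triangle threshold p ~ 1/n. Asymptotically E[X] ~ (c³/6)·n^{3(1−α)} = (5³/6)·n^{-1.5} → 0, so by Markov's inequality G has no triangles w.h.p.

E[X] ≈ 0.0228; in regime p = Θ(1/n^{3/2}) E[X] tends to 0 (below the triangle threshold p ~ 1/n).


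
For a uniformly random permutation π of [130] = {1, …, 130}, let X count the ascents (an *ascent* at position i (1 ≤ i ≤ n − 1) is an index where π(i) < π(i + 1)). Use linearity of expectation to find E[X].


Write X = Σ X_I over i = 1, …, 129, with X_I the indicator of one ascent.
There are 129 indicators.
For each fixed i, the pair (π(i), π(i+1)) is a uniformly random ordered pair of distinct values from {1, …, 130}; by symmetry P[π(i) < π(i+1)] = 1/2.
By linearity: E[X] = 129 · (1/2) = (130 − 1) · (1/2) = 129/2 ≈ 64.500000.

E[X] = 129/2 = 64.500000.


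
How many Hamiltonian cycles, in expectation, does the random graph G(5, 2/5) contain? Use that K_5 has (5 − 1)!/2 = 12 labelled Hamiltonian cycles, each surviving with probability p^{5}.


K_5 has (5 − 1)!/2 = 12 labelled Hamiltonian cycles.
For each such Hamiltonian cycle H, let X_H = 1 if all 5 edges of H are present in G. Then P[X_H = 1] = p^{5} = (2/5)^{5} = 32/3125.
By linearity: E[X] = Σ_H E[X_H] = 12 · p^{5} = 12 · 32/3125 = 384/3125.
Numerically: E[X] ≈ 0.123.

E[X] = 12 · (2/5)^{5} = 384/3125 ≈ 0.123.


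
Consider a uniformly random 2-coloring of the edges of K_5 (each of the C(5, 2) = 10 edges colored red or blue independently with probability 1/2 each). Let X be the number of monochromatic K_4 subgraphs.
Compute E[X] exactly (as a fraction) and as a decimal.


Let X = Σ_S X_S over the C(5, 4) = 5 subsets S of size 4, where X_S = 1 if the K_4 on S is monochromatic.
For a fixed S, the K_4 on S has C(4, 2) = 6 edges. P[all 6 edges red] = (1/2)^6, and likewise for blue, so P[monochromatic] = 2·(1/2)^6 = 2^{1 − 6} = 1/32.
By linearity: E[X] = C(5, 4) · 2^{1 − 6} = 5 · 1/32 = 5/32.
Numerically: E[X] ≈ 0.156.

E[X] = C(5,4)·2^(1−C(4,2)) = 5/32 ≈ 0.156.


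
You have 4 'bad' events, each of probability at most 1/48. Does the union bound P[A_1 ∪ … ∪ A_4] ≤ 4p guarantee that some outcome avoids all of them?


Union bound: P[∪_{i=1}^{4} A_i] ≤ Σ_i P[A_i] ≤ 4·p = 4·(1/48) = 1/12.
Numerically: 1/12 ≈ 0.083333.
Is 1/12 < 1? YES.
Since P[∪ A_i] ≤ 1/12 < 1, the complement has P[∩ A_i^c] ≥ 1 − 1/12 = 11/12 > 0, so some outcome avoids every A_i.

4·p = 1/12 ≈ 0.083333; existence CERTIFIED by the union bound.


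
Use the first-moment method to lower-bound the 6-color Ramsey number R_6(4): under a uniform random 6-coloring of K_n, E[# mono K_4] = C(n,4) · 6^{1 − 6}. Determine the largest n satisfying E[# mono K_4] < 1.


We need C(n, 4) · 6^{1 − 6} < 1, i.e. C(n, 4) < 6^{6 − 1} = 7776.
Check values of n near the boundary:
  n = 21: C(21, 4) = 5985; 5985 < 7776? YES
  n = 22: C(22, 4) = 7315; 7315 < 7776? YES
  n = 23: C(23, 4) = 8855; 8855 < 7776? NO
  n = 24: C(24, 4) = 10626; 10626 < 7776? NO
  n = 25: C(25, 4) = 12650; 12650 < 7776? NO
The largest n with C(n, 4) < 7776 is n = 22 (where E[X] = 7315/7776 ≈ 0.941). Hence R_6(4) > 22, i.e. R_6(4) ≥ 23.

Largest n = 22; hence R_6(4) > 22.


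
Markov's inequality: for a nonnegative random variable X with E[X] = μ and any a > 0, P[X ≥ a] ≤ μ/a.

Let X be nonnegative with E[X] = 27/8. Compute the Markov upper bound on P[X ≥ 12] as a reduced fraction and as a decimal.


μ = E[X] = 27/8, a = 12.
Markov: P[X ≥ 12] ≤ μ/a = (27/8)/12 = 9/32.
Numerically: ≈ 0.281250.
(Since a = 12 > μ = 3.375000, the bound 9/32 is < 1 and informative.)

P[X ≥ 12] ≤ 9/32 ≈ 0.281250.


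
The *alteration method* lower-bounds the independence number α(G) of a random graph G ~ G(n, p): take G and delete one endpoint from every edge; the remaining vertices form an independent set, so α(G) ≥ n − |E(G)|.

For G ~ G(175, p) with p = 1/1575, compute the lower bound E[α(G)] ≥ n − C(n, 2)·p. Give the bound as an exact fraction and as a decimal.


E[|E(G)|] = C(175, 2)·p = 15225 · (1/1575) = 29/3.
E[α(G)] ≥ n − E[|E(G)|] = 175 − 29/3 = 496/3.
Numerically: ≈ 165.333.
(This is only a lower bound; the true E[α(G)] may be larger.)

E[α(G)] ≥ 496/3 ≈ 165.333.


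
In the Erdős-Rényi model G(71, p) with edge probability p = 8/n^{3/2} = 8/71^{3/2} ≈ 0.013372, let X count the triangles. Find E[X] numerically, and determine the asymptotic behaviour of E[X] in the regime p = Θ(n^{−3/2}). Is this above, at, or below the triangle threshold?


Number of potential triangles: C(71, 3) = 57155.
Each occurs with probability p³ ≈ (0.013372)³ ≈ 2.3911531e-06.
By linearity: E[X] = C(71, 3)·p³ ≈ 57155 · 2.3911531e-06 ≈ 0.13667.
Since α = 3/2 > 1, p = c/n^{3/2} = o(1/n) is below the triangle threshold p ~ 1/n. Asymptotically E[X] ~ (c³/6)·n^{3(1−α)} = (8³/6)·n^{-1.5} → 0, so by Markov's inequality G has no triangles w.h.p.

E[X] ≈ 0.13667; in regime p = Θ(1/n^{3/2}) E[X] tends to 0 (below the triangle threshold p ~ 1/n).


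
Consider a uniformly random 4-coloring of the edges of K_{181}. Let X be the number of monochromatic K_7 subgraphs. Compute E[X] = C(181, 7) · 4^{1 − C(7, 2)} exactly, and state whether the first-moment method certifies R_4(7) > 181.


E[X] = C(181, 7) · 4^{1 − 21} = 1122839183400 · 4^{−20} = 1122839183400/1099511627776.
As a reduced fraction: E[X] = 140354897925/137438953472 ≈ 1.021.
Is E[X] < 1? NO.
Since E[X] ≥ 1, the first-moment bound is inconclusive at n = 181; it does NOT by itself certify R_4(7) > 181.

E[X] = 140354897925/137438953472 ≈ 1.021; E[X] ≥ 1; first-moment method inconclusive here.


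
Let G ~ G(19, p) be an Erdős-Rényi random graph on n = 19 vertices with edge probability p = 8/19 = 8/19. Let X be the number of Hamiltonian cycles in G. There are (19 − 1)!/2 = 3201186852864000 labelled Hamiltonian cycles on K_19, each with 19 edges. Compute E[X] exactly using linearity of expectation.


K_19 has (19 − 1)!/2 = 3201186852864000 labelled Hamiltonian cycles.
For each such Hamiltonian cycle H, let X_H = 1 if all 19 edges of H are present in G. Then P[X_H = 1] = p^{19} = (8/19)^{19} = 144115188075855872/1978419655660313589123979.
Summing the indicators: E[X] = Σ_H E[X_H] = 3201186852864000 · p^{19} = 3201186852864000 · 144115188075855872/1978419655660313589123979 = 461339645366452518590934417408000/1978419655660313589123979.
Numerically: E[X] ≈ 2.332e+08.

E[X] = 3201186852864000 · (8/19)^{19} = 461339645366452518590934417408000/1978419655660313589123979 ≈ 2.332e+08.


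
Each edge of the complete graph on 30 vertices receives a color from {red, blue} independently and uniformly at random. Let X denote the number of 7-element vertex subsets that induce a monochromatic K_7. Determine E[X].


Let X = Σ_S X_S over the C(30, 7) = 2035800 subsets S of size 7, where X_S = 1 if the K_7 on S is monochromatic.
For a fixed S, the K_7 on S has C(7, 2) = 21 edges. P[all 21 edges red] = (1/2)^21, and likewise for blue, so P[monochromatic] = 2·(1/2)^21 = 2^{1 − 21} = 1/1048576.
By linearity of expectation: E[X] = C(30, 7) · 2^{1 − 21} = 2035800 · 1/1048576 = 254475/131072.
Numerically: E[X] ≈ 1.94149.

E[X] = C(30,7)·2^(1−C(7,2)) = 254475/131072 ≈ 1.94149.


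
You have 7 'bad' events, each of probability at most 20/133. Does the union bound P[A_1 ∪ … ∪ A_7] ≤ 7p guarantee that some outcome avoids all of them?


Union bound: P[∪_{i=1}^{7} A_i] ≤ Σ_i P[A_i] ≤ 7·p = 7·(20/133) = 20/19.
Numerically: 20/19 ≈ 1.0526.
Is 20/19 < 1? NO.
Since the bound 20/19 is ≥ 1, the union bound is uninformative here; it does NOT by itself certify existence.

7·p = 20/19 ≈ 1.0526; existence NOT certified by the union bound.


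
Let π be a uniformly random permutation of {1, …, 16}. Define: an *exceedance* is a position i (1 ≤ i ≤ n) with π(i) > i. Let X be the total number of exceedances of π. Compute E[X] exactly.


Write X = Σ_{i=1}^{16} X_i, where X_i = 1_{π(i) > i}.
For each fixed i, π(i) is uniform over {1, …, 16} (marginal of a uniform permutation), so P[π(i) > i] = (n − i)/n. Summing: Σ_{i=1}^{16} (n − i)/n = (0 + 1 + … + 15)/16 = 16(16 − 1)/(2·16) = (16 − 1)/2.
Hence E[X] = Σ_{i=1}^{16} (16 − i)/16 = 15/2 ≈ 7.5000.

E[X] = 15/2 = 7.5000.


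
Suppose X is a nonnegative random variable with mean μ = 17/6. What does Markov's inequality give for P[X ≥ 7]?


μ = E[X] = 17/6, a = 7.
Markov: P[X ≥ 7] ≤ μ/a = (17/6)/7 = 17/42.
Numerically: ≈ 0.404762.
(Since a = 7 > μ = 2.833333, the bound 17/42 is < 1 and informative.)

P[X ≥ 7] ≤ 17/42 ≈ 0.404762.


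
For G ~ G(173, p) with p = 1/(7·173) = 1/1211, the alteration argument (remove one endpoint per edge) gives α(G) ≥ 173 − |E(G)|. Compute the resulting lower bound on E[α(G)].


E[|E(G)|] = C(173, 2)·p = 14878 · (1/1211) = 86/7.
E[α(G)] ≥ n − E[|E(G)|] = 173 − 86/7 = 1125/7.
Numerically: ≈ 160.71429.
(This is only a lower bound; the true E[α(G)] may be larger.)

E[α(G)] ≥ 1125/7 ≈ 160.71429.


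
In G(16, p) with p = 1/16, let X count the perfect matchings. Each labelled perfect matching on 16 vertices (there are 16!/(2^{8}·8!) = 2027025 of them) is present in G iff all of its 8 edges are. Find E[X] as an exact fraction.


K_16 has 16!/(2^{8}·8!) = 2027025 labelled perfect matchings.
For each such perfect matching H, let X_H = 1 if all 8 edges of H are present in G. Then P[X_H = 1] = p^{8} = (1/16)^{8} = 1/4294967296.
Summing the indicators: E[X] = Σ_H E[X_H] = 2027025 · p^{8} = 2027025 · 1/4294967296 = 2027025/4294967296.
Numerically: E[X] ≈ 0.00047195.

E[X] = 2027025 · (1/16)^{8} = 2027025/4294967296 ≈ 0.00047195.


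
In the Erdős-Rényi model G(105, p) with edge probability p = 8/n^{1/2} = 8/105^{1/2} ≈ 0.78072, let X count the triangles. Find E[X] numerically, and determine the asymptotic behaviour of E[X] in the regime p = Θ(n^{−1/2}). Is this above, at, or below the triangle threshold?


Number of potential triangles: C(105, 3) = 187460.
Each occurs with probability p³ ≈ (0.78072)³ ≈ 4.7586746e-01.
By linearity: E[X] = C(105, 3)·p³ ≈ 187460 · 4.7586746e-01 ≈ 89206.11483.
Since α = 1/2 < 1, p = c/n^{1/2} ≫ 1/n is above the triangle threshold p ~ 1/n. Asymptotically E[X] ~ (c³/6)·n^{3(1−α)} = (8³/6)·n^{1.5} → ∞; triangles are abundant w.h.p.

E[X] ≈ 89206.11483; in regime p = Θ(1/n^{1/2}) E[X] diverges (above the triangle threshold p ~ 1/n).


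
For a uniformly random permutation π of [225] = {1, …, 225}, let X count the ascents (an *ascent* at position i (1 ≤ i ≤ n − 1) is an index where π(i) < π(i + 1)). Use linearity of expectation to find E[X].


Write X = Σ X_I over i = 1, …, 224, with X_I the indicator of one ascent.
There are 224 indicators.
For each fixed i, the pair (π(i), π(i+1)) is a uniformly random ordered pair of distinct values from {1, …, 225}; by symmetry P[π(i) < π(i+1)] = 1/2.
By linearity: E[X] = 224 · (1/2) = (225 − 1) · (1/2) = 112 ≈ 112.000000.

E[X] = 112 = 112.000000.


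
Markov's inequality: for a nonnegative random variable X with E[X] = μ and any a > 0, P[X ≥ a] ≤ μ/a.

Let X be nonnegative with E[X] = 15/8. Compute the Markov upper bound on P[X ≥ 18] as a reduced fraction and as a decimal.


μ = E[X] = 15/8, a = 18.
Markov: P[X ≥ 18] ≤ μ/a = (15/8)/18 = 5/48.
Numerically: ≈ 0.104.
(Since a = 18 > μ = 1.875, the bound 5/48 is < 1 and informative.)

P[X ≥ 18] ≤ 5/48 ≈ 0.104.


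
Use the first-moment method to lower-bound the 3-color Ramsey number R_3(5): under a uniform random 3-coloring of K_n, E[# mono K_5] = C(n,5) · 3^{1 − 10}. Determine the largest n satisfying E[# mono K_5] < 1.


We need C(n, 5) · 3^{1 − 10} < 1, i.e. C(n, 5) < 3^{10 − 1} = 19683.
Check values of n near the boundary:
  n = 15: C(15, 5) = 3003; 3003 < 19683? YES
  n = 16: C(16, 5) = 4368; 4368 < 19683? YES
  n = 17: C(17, 5) = 6188; 6188 < 19683? YES
  n = 18: C(18, 5) = 8568; 8568 < 19683? YES
  n = 19: C(19, 5) = 11628; 11628 < 19683? YES
  n = 20: C(20, 5) = 15504; 15504 < 19683? YES
  n = 21: C(21, 5) = 20349; 20349 < 19683? NO
  n = 22: C(22, 5) = 26334; 26334 < 19683? NO
  n = 23: C(23, 5) = 33649; 33649 < 19683? NO
The largest n with C(n, 5) < 19683 is n = 20 (where E[X] = 5168/6561 ≈ 0.78768). Hence R_3(5) > 20, i.e. R_3(5) ≥ 21.

Largest n = 20; hence R_3(5) > 20.


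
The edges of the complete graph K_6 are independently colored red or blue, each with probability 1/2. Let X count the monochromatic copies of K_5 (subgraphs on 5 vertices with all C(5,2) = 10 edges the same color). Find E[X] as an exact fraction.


Let X = Σ_S X_S over the C(6, 5) = 6 subsets S of size 5, where X_S = 1 if the K_5 on S is monochromatic.
For a fixed S, the K_5 on S has C(5, 2) = 10 edges. P[all 10 edges red] = (1/2)^10, and likewise for blue, so P[monochromatic] = 2·(1/2)^10 = 2^{1 − 10} = 1/512.
By linearity of expectation: E[X] = C(6, 5) · 2^{1 − 10} = 6 · 1/512 = 3/256.
Numerically: E[X] ≈ 0.0117.

E[X] = C(6,5)·2^(1−C(5,2)) = 3/256 ≈ 0.0117.


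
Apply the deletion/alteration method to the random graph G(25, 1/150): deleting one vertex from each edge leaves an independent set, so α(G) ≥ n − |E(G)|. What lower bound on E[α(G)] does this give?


E[|E(G)|] = C(25, 2)·p = 300 · (1/150) = 2.
E[α(G)] ≥ n − E[|E(G)|] = 25 − 2 = 23.
Numerically: ≈ 23.000000.
(This is only a lower bound; the true E[α(G)] may be larger.)

E[α(G)] ≥ 23 ≈ 23.000000.


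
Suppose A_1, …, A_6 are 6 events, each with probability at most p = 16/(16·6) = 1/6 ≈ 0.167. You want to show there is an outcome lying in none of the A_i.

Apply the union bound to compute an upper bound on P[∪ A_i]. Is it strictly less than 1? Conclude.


Union bound: P[∪_{i=1}^{6} A_i] ≤ Σ_i P[A_i] ≤ 6·p = 6·(1/6) = 1.
Numerically: 1 ≈ 1.000.
Is 1 < 1? NO.
Since the bound 1 is ≥ 1, the union bound is uninformative here; it does NOT by itself certify existence.

6·p = 1 ≈ 1.000; existence NOT certified by the union bound.


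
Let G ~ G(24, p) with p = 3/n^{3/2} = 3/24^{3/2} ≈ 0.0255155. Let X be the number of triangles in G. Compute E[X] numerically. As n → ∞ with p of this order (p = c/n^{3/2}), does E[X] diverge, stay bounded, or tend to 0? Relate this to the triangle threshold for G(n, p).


Number of potential triangles: C(24, 3) = 2024.
Each occurs with probability p³ ≈ (0.0255155)³ ≈ 1.66116655e-05.
By linearity: E[X] = C(24, 3)·p³ ≈ 2024 · 1.66116655e-05 ≈ 0.033622.
Since α = 3/2 > 1, p = c/n^{3/2} = o(1/n) is below the triangle threshold p ~ 1/n. Asymptotically E[X] ~ (c³/6)·n^{3(1−α)} = (3³/6)·n^{-1.5} → 0, so by Markov's inequality G has no triangles w.h.p.

E[X] ≈ 0.033622; in regime p = Θ(1/n^{3/2}) E[X] tends to 0 (below the triangle threshold p ~ 1/n).


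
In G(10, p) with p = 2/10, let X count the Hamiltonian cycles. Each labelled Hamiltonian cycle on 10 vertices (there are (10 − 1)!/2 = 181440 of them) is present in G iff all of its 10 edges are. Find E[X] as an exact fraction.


K_10 has (10 − 1)!/2 = 181440 labelled Hamiltonian cycles.
For each such Hamiltonian cycle H, let X_H = 1 if all 10 edges of H are present in G. Then P[X_H = 1] = p^{10} = (1/5)^{10} = 1/9765625.
By linearity: E[X] = Σ_H E[X_H] = 181440 · p^{10} = 181440 · 1/9765625 = 36288/1953125.
Numerically: E[X] ≈ 0.0185795.

E[X] = 181440 · (1/5)^{10} = 36288/1953125 ≈ 0.0185795.


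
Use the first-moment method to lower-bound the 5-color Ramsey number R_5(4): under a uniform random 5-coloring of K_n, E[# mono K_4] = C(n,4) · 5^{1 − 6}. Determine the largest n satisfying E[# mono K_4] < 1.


We need C(n, 4) · 5^{1 − 6} < 1, i.e. C(n, 4) < 5^{6 − 1} = 3125.
Check values of n near the boundary:
  n = 12: C(12, 4) = 495; 495 < 3125? YES
  n = 13: C(13, 4) = 715; 715 < 3125? YES
  n = 14: C(14, 4) = 1001; 1001 < 3125? YES
  n = 15: C(15, 4) = 1365; 1365 < 3125? YES
  n = 16: C(16, 4) = 1820; 1820 < 3125? YES
  n = 17: C(17, 4) = 2380; 2380 < 3125? YES
  n = 18: C(18, 4) = 3060; 3060 < 3125? YES
  n = 19: C(19, 4) = 3876; 3876 < 3125? NO
  n = 20: C(20, 4) = 4845; 4845 < 3125? NO
  n = 21: C(21, 4) = 5985; 5985 < 3125? NO
The largest n with C(n, 4) < 3125 is n = 18 (where E[X] = 612/625 ≈ 0.979200). Hence R_5(4) > 18, i.e. R_5(4) ≥ 19.

Largest n = 18; hence R_5(4) > 18.


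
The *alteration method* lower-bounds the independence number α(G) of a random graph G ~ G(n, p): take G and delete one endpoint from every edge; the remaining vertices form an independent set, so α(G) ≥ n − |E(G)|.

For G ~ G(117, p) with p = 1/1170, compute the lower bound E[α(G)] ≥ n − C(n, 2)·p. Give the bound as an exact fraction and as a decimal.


E[|E(G)|] = C(117, 2)·p = 6786 · (1/1170) = 29/5.
E[α(G)] ≥ n − E[|E(G)|] = 117 − 29/5 = 556/5.
Numerically: ≈ 111.200000.
(This is only a lower bound; the true E[α(G)] may be larger.)

E[α(G)] ≥ 556/5 ≈ 111.200000.


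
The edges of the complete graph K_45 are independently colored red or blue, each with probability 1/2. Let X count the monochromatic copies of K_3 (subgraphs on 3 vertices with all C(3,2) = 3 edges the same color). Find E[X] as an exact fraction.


Let X = Σ_S X_S over the C(45, 3) = 14190 subsets S of size 3, where X_S = 1 if the K_3 on S is monochromatic.
For a fixed S, the K_3 on S has C(3, 2) = 3 edges. P[all 3 edges red] = (1/2)^3, and likewise for blue, so P[monochromatic] = 2·(1/2)^3 = 2^{1 − 3} = 1/4.
By linearity of expectation: E[X] = C(45, 3) · 2^{1 − 3} = 14190 · 1/4 = 7095/2.
Numerically: E[X] ≈ 3547.5000.

E[X] = C(45,3)·2^(1−C(3,2)) = 7095/2 ≈ 3547.5000.


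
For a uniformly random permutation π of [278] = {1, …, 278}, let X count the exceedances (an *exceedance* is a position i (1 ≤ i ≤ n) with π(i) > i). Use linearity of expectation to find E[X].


Write X = Σ_{i=1}^{278} X_i, where X_i = 1_{π(i) > i}.
For each fixed i, π(i) is uniform over {1, …, 278} (marginal of a uniform permutation), so P[π(i) > i] = (n − i)/n. Summing: Σ_{i=1}^{278} (n − i)/n = (0 + 1 + … + 277)/278 = 278(278 − 1)/(2·278) = (278 − 1)/2.
Hence E[X] = Σ_{i=1}^{278} (278 − i)/278 = 277/2 ≈ 138.500.

E[X] = 277/2 = 138.500.


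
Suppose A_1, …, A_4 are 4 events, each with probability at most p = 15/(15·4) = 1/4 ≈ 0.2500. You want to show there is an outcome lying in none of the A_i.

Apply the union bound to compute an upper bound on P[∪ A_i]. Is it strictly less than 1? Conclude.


Union bound: P[∪_{i=1}^{4} A_i] ≤ Σ_i P[A_i] ≤ 4·p = 4·(1/4) = 1.
Numerically: 1 ≈ 1.0000.
Is 1 < 1? NO.
Since the bound 1 is ≥ 1, the union bound is uninformative here; it does NOT by itself certify existence.

4·p = 1 ≈ 1.0000; existence NOT certified by the union bound.


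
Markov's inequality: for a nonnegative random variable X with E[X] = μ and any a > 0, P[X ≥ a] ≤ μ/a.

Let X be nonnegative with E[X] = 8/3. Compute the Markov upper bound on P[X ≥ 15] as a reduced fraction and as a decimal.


μ = E[X] = 8/3, a = 15.
Markov: P[X ≥ 15] ≤ μ/a = (8/3)/15 = 8/45.
Numerically: ≈ 0.177778.
(Since a = 15 > μ = 2.666667, the bound 8/45 is < 1 and informative.)

P[X ≥ 15] ≤ 8/45 ≈ 0.177778.


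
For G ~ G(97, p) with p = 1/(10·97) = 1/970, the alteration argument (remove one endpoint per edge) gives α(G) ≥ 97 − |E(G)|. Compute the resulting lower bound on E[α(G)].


E[|E(G)|] = C(97, 2)·p = 4656 · (1/970) = 24/5.
E[α(G)] ≥ n − E[|E(G)|] = 97 − 24/5 = 461/5.
Numerically: ≈ 92.200000.
(This is only a lower bound; the true E[α(G)] may be larger.)

E[α(G)] ≥ 461/5 ≈ 92.200000.


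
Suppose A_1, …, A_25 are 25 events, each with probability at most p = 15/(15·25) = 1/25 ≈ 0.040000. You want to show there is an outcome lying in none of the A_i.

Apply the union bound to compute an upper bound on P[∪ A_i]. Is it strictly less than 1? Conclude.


Union bound: P[∪_{i=1}^{25} A_i] ≤ Σ_i P[A_i] ≤ 25·p = 25·(1/25) = 1.
Numerically: 1 ≈ 1.000000.
Is 1 < 1? NO.
Since the bound 1 is ≥ 1, the union bound is uninformative here; it does NOT by itself certify existence.

25·p = 1 ≈ 1.000000; existence NOT certified by the union bound.


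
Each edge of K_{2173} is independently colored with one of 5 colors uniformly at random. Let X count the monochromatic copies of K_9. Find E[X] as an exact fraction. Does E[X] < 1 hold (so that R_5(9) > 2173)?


E[X] = C(2173, 9) · 5^{1 − 36} = 2927993888115921319674265 · 5^{−35} = 2927993888115921319674265/2910383045673370361328125.
As a reduced fraction: E[X] = 585598777623184263934853/582076609134674072265625 ≈ 1.0061.
Is E[X] < 1? NO.
Since E[X] ≥ 1, the first-moment bound is inconclusive at n = 2173; it does NOT by itself certify R_5(9) > 2173.

E[X] = 585598777623184263934853/582076609134674072265625 ≈ 1.0061; E[X] ≥ 1; first-moment method inconclusive here.


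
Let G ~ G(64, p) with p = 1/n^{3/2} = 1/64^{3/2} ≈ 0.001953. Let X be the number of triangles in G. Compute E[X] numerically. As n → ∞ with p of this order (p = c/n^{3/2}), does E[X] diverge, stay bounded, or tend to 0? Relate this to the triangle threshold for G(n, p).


Number of potential triangles: C(64, 3) = 41664.
Each occurs with probability p³ ≈ (0.001953)³ ≈ 7.450581e-09.
By linearity: E[X] = C(64, 3)·p³ ≈ 41664 · 7.450581e-09 ≈ 0.0003.
Since α = 3/2 > 1, p = c/n^{3/2} = o(1/n) is below the triangle threshold p ~ 1/n. Asymptotically E[X] ~ (c³/6)·n^{3(1−α)} = (1³/6)·n^{-1.5} → 0, so by Markov's inequality G has no triangles w.h.p.

E[X] ≈ 0.0003; in regime p = Θ(1/n^{3/2}) E[X] tends to 0 (below the triangle threshold p ~ 1/n).


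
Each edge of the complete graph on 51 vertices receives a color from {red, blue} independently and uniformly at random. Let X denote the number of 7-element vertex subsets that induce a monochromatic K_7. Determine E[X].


Let X = Σ_S X_S over the C(51, 7) = 115775100 subsets S of size 7, where X_S = 1 if the K_7 on S is monochromatic.
For a fixed S, the K_7 on S has C(7, 2) = 21 edges. P[all 21 edges red] = (1/2)^21, and likewise for blue, so P[monochromatic] = 2·(1/2)^21 = 2^{1 − 21} = 1/1048576.
By linearity: E[X] = C(51, 7) · 2^{1 − 21} = 115775100 · 1/1048576 = 28943775/262144.
Numerically: E[X] ≈ 110.411739.

E[X] = C(51,7)·2^(1−C(7,2)) = 28943775/262144 ≈ 110.411739.


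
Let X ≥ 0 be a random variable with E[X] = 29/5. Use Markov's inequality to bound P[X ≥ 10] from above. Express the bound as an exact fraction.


μ = E[X] = 29/5, a = 10.
Markov: P[X ≥ 10] ≤ μ/a = (29/5)/10 = 29/50.
Numerically: ≈ 0.580.
(Since a = 10 > μ = 5.800, the bound 29/50 is < 1 and informative.)

P[X ≥ 10] ≤ 29/50 ≈ 0.580.


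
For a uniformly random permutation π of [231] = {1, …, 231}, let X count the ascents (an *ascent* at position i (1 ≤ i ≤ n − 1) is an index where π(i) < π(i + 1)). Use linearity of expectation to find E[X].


Write X = Σ X_I over i = 1, …, 230, with X_I the indicator of one ascent.
There are 230 indicators.
For each fixed i, the pair (π(i), π(i+1)) is a uniformly random ordered pair of distinct values from {1, …, 231}; by symmetry P[π(i) < π(i+1)] = 1/2.
By linearity: E[X] = 230 · (1/2) = (231 − 1) · (1/2) = 115 ≈ 115.0000.

E[X] = 115 = 115.0000.


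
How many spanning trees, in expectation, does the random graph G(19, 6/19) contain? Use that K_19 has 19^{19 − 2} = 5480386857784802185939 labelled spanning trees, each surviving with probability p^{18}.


K_19 has 19^{19 − 2} = 5480386857784802185939 labelled spanning trees.
For each such spanning tree H, let X_H = 1 if all 18 edges of H are present in G. Then P[X_H = 1] = p^{18} = (6/19)^{18} = 101559956668416/104127350297911241532841.
Summing the indicators: E[X] = Σ_H E[X_H] = 5480386857784802185939 · p^{18} = 5480386857784802185939 · 101559956668416/104127350297911241532841 = 101559956668416/19.
Numerically: E[X] ≈ 5.34526e+12.

E[X] = 5480386857784802185939 · (6/19)^{18} = 101559956668416/19 ≈ 5.34526e+12.


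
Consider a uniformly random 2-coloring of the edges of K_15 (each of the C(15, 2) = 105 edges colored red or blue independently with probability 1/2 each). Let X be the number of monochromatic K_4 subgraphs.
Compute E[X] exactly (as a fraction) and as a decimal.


Let X = Σ_S X_S over the C(15, 4) = 1365 subsets S of size 4, where X_S = 1 if the K_4 on S is monochromatic.
For a fixed S, the K_4 on S has C(4, 2) = 6 edges. P[all 6 edges red] = (1/2)^6, and likewise for blue, so P[monochromatic] = 2·(1/2)^6 = 2^{1 − 6} = 1/32.
By linearity of expectation: E[X] = C(15, 4) · 2^{1 − 6} = 1365 · 1/32 = 1365/32.
Numerically: E[X] ≈ 42.6562.

E[X] = C(15,4)·2^(1−C(4,2)) = 1365/32 ≈ 42.6562.


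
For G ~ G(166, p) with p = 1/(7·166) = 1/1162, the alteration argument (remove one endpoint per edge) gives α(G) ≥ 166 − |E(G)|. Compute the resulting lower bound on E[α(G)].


E[|E(G)|] = C(166, 2)·p = 13695 · (1/1162) = 165/14.
E[α(G)] ≥ n − E[|E(G)|] = 166 − 165/14 = 2159/14.
Numerically: ≈ 154.2143.
(This is only a lower bound; the true E[α(G)] may be larger.)

E[α(G)] ≥ 2159/14 ≈ 154.2143.


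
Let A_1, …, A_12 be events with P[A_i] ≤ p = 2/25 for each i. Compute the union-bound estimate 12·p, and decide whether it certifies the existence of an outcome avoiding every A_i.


Union bound: P[∪_{i=1}^{12} A_i] ≤ Σ_i P[A_i] ≤ 12·p = 12·(2/25) = 24/25.
Numerically: 24/25 ≈ 0.960.
Is 24/25 < 1? YES.
Since P[∪ A_i] ≤ 24/25 < 1, the complement has P[∩ A_i^c] ≥ 1 − 24/25 = 1/25 > 0, so some outcome avoids every A_i.

12·p = 24/25 ≈ 0.960; existence CERTIFIED by the union bound.


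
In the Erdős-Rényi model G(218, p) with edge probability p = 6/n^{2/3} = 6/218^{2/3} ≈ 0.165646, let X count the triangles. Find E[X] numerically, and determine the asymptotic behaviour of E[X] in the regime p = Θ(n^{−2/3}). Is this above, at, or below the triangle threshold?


Number of potential triangles: C(218, 3) = 1703016.
Each occurs with probability p³ ≈ (0.165646)³ ≈ 4.54507196e-03.
By linearity: E[X] = C(218, 3)·p³ ≈ 1703016 · 4.54507196e-03 ≈ 7740.330275.
Since α = 2/3 < 1, p = c/n^{2/3} ≫ 1/n is above the triangle threshold p ~ 1/n. Asymptotically E[X] ~ (c³/6)·n^{3(1−α)} = (6³/6)·n^{1} → ∞; triangles are abundant w.h.p.

E[X] ≈ 7740.330275; in regime p = Θ(1/n^{2/3}) E[X] diverges (above the triangle threshold p ~ 1/n).


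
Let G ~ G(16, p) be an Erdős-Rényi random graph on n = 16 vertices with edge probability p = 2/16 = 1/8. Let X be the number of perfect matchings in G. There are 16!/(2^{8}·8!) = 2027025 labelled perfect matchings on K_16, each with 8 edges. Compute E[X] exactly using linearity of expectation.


K_16 has 16!/(2^{8}·8!) = 2027025 labelled perfect matchings.
For each such perfect matching H, let X_H = 1 if all 8 edges of H are present in G. Then P[X_H = 1] = p^{8} = (1/8)^{8} = 1/16777216.
Summing the indicators: E[X] = Σ_H E[X_H] = 2027025 · p^{8} = 2027025 · 1/16777216 = 2027025/16777216.
Numerically: E[X] ≈ 0.12082.

E[X] = 2027025 · (1/8)^{8} = 2027025/16777216 ≈ 0.12082.


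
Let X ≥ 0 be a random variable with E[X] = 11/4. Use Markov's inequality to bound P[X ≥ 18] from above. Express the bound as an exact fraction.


μ = E[X] = 11/4, a = 18.
Markov: P[X ≥ 18] ≤ μ/a = (11/4)/18 = 11/72.
Numerically: ≈ 0.1528.
(Since a = 18 > μ = 2.7500, the bound 11/72 is < 1 and informative.)

P[X ≥ 18] ≤ 11/72 ≈ 0.1528.


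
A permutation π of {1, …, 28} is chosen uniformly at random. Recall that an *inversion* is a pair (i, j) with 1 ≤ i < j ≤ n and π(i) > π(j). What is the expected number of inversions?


Write X = Σ X_I over the C(28, 2) = 378 pairs i < j, with X_I the indicator of one inversion.
There are 378 indicators.
For each fixed pair i < j, the values π(i) and π(j) are two distinct elements of {1, …, 28} in uniformly random order; by symmetry P[π(i) > π(j)] = 1/2.
By linearity: E[X] = 378 · (1/2) = C(28, 2) · (1/2) = 378/2 = 189 ≈ 189.0000.

E[X] = 189 = 189.0000.


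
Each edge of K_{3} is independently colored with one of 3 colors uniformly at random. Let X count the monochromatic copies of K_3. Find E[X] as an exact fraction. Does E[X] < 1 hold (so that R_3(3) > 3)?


E[X] = C(3, 3) · 3^{1 − 3} = 1 · 3^{−2} = 1/9.
As a reduced fraction: E[X] = 1/9 ≈ 0.11111.
Is E[X] < 1? YES.
Since E[X] < 1, there exists a 3-coloring of K_{3} with no monochromatic K_3; hence R_3(3) > 3.

E[X] = 1/9 ≈ 0.11111; E[X] < 1, so R_3(3) > 3.


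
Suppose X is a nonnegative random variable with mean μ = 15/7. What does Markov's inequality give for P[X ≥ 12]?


μ = E[X] = 15/7, a = 12.
Markov: P[X ≥ 12] ≤ μ/a = (15/7)/12 = 5/28.
Numerically: ≈ 0.1786.
(Since a = 12 > μ = 2.1429, the bound 5/28 is < 1 and informative.)

P[X ≥ 12] ≤ 5/28 ≈ 0.1786.


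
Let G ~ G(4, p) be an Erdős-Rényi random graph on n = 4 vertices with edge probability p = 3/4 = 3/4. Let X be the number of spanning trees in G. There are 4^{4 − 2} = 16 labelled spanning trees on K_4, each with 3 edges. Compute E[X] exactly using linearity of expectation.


K_4 has 4^{4 − 2} = 16 labelled spanning trees.
For each such spanning tree H, let X_H = 1 if all 3 edges of H are present in G. Then P[X_H = 1] = p^{3} = (3/4)^{3} = 27/64.
Summing the indicators: E[X] = Σ_H E[X_H] = 16 · p^{3} = 16 · 27/64 = 27/4.
Numerically: E[X] ≈ 6.75.

E[X] = 16 · (3/4)^{3} = 27/4 ≈ 6.75.


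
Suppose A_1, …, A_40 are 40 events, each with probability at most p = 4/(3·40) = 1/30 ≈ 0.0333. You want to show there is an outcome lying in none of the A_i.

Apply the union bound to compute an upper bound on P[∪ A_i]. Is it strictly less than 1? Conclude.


Union bound: P[∪_{i=1}^{40} A_i] ≤ Σ_i P[A_i] ≤ 40·p = 40·(1/30) = 4/3.
Numerically: 4/3 ≈ 1.3333.
Is 4/3 < 1? NO.
Since the bound 4/3 is ≥ 1, the union bound is uninformative here; it does NOT by itself certify existence.

40·p = 4/3 ≈ 1.3333; existence NOT certified by the union bound.


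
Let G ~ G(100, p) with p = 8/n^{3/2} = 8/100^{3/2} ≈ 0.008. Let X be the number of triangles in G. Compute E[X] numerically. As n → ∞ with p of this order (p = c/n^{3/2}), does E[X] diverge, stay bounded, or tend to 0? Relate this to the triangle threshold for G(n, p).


Number of potential triangles: C(100, 3) = 161700.
Each occurs with probability p³ ≈ (0.008)³ ≈ 5.12000000e-07.
By linearity: E[X] = C(100, 3)·p³ ≈ 161700 · 5.12000000e-07 ≈ 0.082790.
Since α = 3/2 > 1, p = c/n^{3/2} = o(1/n) is below the triangle threshold p ~ 1/n. Asymptotically E[X] ~ (c³/6)·n^{3(1−α)} = (8³/6)·n^{-1.5} → 0, so by Markov's inequality G has no triangles w.h.p.

E[X] ≈ 0.082790; in regime p = Θ(1/n^{3/2}) E[X] tends to 0 (below the triangle threshold p ~ 1/n).


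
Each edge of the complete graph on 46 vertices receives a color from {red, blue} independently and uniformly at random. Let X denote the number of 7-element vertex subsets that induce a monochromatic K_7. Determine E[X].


Let X = Σ_S X_S over the C(46, 7) = 53524680 subsets S of size 7, where X_S = 1 if the K_7 on S is monochromatic.
For a fixed S, the K_7 on S has C(7, 2) = 21 edges. P[all 21 edges red] = (1/2)^21, and likewise for blue, so P[monochromatic] = 2·(1/2)^21 = 2^{1 − 21} = 1/1048576.
By linearity of expectation: E[X] = C(46, 7) · 2^{1 − 21} = 53524680 · 1/1048576 = 6690585/131072.
Numerically: E[X] ≈ 51.04511.

E[X] = C(46,7)·2^(1−C(7,2)) = 6690585/131072 ≈ 51.04511.


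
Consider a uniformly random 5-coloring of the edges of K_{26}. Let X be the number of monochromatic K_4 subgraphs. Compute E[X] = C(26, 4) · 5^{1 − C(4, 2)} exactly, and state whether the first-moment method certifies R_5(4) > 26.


E[X] = C(26, 4) · 5^{1 − 6} = 14950 · 5^{−5} = 14950/3125.
As a reduced fraction: E[X] = 598/125 ≈ 4.7840.
Is E[X] < 1? NO.
Since E[X] ≥ 1, the first-moment bound is inconclusive at n = 26; it does NOT by itself certify R_5(4) > 26.

E[X] = 598/125 ≈ 4.7840; E[X] ≥ 1; first-moment method inconclusive here.


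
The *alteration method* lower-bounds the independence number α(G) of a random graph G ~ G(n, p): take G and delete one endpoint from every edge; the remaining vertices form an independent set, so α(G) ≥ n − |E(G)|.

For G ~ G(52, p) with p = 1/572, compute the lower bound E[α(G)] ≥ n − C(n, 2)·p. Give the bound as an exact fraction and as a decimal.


E[|E(G)|] = C(52, 2)·p = 1326 · (1/572) = 51/22.
E[α(G)] ≥ n − E[|E(G)|] = 52 − 51/22 = 1093/22.
Numerically: ≈ 49.6818.
(This is only a lower bound; the true E[α(G)] may be larger.)

E[α(G)] ≥ 1093/22 ≈ 49.6818.


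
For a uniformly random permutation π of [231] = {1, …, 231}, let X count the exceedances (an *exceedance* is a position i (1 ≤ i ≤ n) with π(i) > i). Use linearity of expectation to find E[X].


Write X = Σ_{i=1}^{231} X_i, where X_i = 1_{π(i) > i}.
For each fixed i, π(i) is uniform over {1, …, 231} (marginal of a uniform permutation), so P[π(i) > i] = (n − i)/n. Summing: Σ_{i=1}^{231} (n − i)/n = (0 + 1 + … + 230)/231 = 231(231 − 1)/(2·231) = (231 − 1)/2.
Hence E[X] = Σ_{i=1}^{231} (231 − i)/231 = 115 ≈ 115.00000.

E[X] = 115 = 115.00000.


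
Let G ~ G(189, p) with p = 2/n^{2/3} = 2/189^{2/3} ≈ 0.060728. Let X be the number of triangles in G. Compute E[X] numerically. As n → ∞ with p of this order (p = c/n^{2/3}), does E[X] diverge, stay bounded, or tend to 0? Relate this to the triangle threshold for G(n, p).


Number of potential triangles: C(189, 3) = 1107414.
Each occurs with probability p³ ≈ (0.060728)³ ≈ 2.2395790e-04.
By linearity: E[X] = C(189, 3)·p³ ≈ 1107414 · 2.2395790e-04 ≈ 248.01411.
Since α = 2/3 < 1, p = c/n^{2/3} ≫ 1/n is above the triangle threshold p ~ 1/n. Asymptotically E[X] ~ (c³/6)·n^{3(1−α)} = (2³/6)·n^{1} → ∞; triangles are abundant w.h.p.

E[X] ≈ 248.01411; in regime p = Θ(1/n^{2/3}) E[X] diverges (above the triangle threshold p ~ 1/n).


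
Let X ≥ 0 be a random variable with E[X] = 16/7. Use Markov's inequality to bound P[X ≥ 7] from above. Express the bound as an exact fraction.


μ = E[X] = 16/7, a = 7.
Markov: P[X ≥ 7] ≤ μ/a = (16/7)/7 = 16/49.
Numerically: ≈ 0.326531.
(Since a = 7 > μ = 2.285714, the bound 16/49 is < 1 and informative.)

P[X ≥ 7] ≤ 16/49 ≈ 0.326531.


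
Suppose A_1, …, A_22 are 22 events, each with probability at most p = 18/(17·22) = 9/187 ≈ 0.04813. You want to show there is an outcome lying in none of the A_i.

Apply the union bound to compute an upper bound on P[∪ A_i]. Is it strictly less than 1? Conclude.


Union bound: P[∪_{i=1}^{22} A_i] ≤ Σ_i P[A_i] ≤ 22·p = 22·(9/187) = 18/17.
Numerically: 18/17 ≈ 1.05882.
Is 18/17 < 1? NO.
Since the bound 18/17 is ≥ 1, the union bound is uninformative here; it does NOT by itself certify existence.

22·p = 18/17 ≈ 1.05882; existence NOT certified by the union bound.


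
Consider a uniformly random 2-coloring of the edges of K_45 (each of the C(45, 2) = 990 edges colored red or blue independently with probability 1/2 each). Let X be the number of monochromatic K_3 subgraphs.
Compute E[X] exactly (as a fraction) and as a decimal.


Let X = Σ_S X_S over the C(45, 3) = 14190 subsets S of size 3, where X_S = 1 if the K_3 on S is monochromatic.
For a fixed S, the K_3 on S has C(3, 2) = 3 edges. P[all 3 edges red] = (1/2)^3, and likewise for blue, so P[monochromatic] = 2·(1/2)^3 = 2^{1 − 3} = 1/4.
Summing: E[X] = C(45, 3) · 2^{1 − 3} = 14190 · 1/4 = 7095/2.
Numerically: E[X] ≈ 3547.5000.

E[X] = C(45,3)·2^(1−C(3,2)) = 7095/2 ≈ 3547.5000.


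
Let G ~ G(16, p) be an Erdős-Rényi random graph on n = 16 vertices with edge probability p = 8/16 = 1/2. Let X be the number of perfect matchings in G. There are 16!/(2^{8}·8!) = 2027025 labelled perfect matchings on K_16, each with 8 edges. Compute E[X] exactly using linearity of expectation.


K_16 has 16!/(2^{8}·8!) = 2027025 labelled perfect matchings.
For each such perfect matching H, let X_H = 1 if all 8 edges of H are present in G. Then P[X_H = 1] = p^{8} = (1/2)^{8} = 1/256.
Summing the indicators: E[X] = Σ_H E[X_H] = 2027025 · p^{8} = 2027025 · 1/256 = 2027025/256.
Numerically: E[X] ≈ 7918.1.

E[X] = 2027025 · (1/2)^{8} = 2027025/256 ≈ 7918.1.


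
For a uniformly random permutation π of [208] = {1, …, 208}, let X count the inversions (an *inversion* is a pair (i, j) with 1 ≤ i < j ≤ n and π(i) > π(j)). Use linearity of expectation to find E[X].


Write X = Σ X_I over the C(208, 2) = 21528 pairs i < j, with X_I the indicator of one inversion.
There are 21528 indicators.
For each fixed pair i < j, the values π(i) and π(j) are two distinct elements of {1, …, 208} in uniformly random order; by symmetry P[π(i) > π(j)] = 1/2.
By linearity: E[X] = 21528 · (1/2) = C(208, 2) · (1/2) = 21528/2 = 10764 ≈ 10764.000.

E[X] = 10764 = 10764.000.


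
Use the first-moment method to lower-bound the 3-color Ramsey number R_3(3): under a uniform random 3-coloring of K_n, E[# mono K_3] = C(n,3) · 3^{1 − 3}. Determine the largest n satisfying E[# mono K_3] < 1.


We need C(n, 3) · 3^{1 − 3} < 1, i.e. C(n, 3) < 3^{3 − 1} = 9.
Check values of n near the boundary:
  n = 3: C(3, 3) = 1; 1 < 9? YES
  n = 4: C(4, 3) = 4; 4 < 9? YES
  n = 5: C(5, 3) = 10; 10 < 9? NO
The largest n with C(n, 3) < 9 is n = 4 (where E[X] = 4/9 ≈ 0.444). Hence R_3(3) > 4, i.e. R_3(3) ≥ 5.

Largest n = 4; hence R_3(3) > 4.
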